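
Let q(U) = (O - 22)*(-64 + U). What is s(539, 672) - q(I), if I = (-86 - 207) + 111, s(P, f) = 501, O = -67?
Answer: -21393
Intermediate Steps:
I = -182 (I = -293 + 111 = -182)
q(U) = 5696 - 89*U (q(U) = (-67 - 22)*(-64 + U) = -89*(-64 + U) = 5696 - 89*U)
s(539, 672) - q(I) = 501 - (5696 - 89*(-182)) = 501 - (5696 + 16198) = 501 - 1*21894 = 501 - 21894 = -21393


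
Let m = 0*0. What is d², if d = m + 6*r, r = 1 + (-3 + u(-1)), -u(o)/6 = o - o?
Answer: 144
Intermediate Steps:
u(o) = 0 (u(o) = -6*(o - o) = -6*0 = 0)
m = 0
r = -2 (r = 1 + (-3 + 0) = 1 - 3 = -2)
d = -12 (d = 0 + 6*(-2) = 0 - 12 = -12)
d² = (-12)² = 144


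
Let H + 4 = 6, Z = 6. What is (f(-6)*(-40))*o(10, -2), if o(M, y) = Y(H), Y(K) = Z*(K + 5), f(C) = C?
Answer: 10080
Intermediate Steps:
H = 2 (H = -4 + 6 = 2)
Y(K) = 30 + 6*K (Y(K) = 6*(K + 5) = 6*(5 + K) = 30 + 6*K)
o(M, y) = 42 (o(M, y) = 30 + 6*2 = 30 + 12 = 42)
(f(-6)*(-40))*o(10, -2) = -6*(-40)*42 = 240*42 = 10080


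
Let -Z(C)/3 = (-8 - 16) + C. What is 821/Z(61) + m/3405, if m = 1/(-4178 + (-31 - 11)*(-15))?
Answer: -3306150617/446994780 ≈ -7.3964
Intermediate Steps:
Z(C) = 72 - 3*C (Z(C) = -3*((-8 - 16) + C) = -3*(-24 + C) = 72 - 3*C)
m = -1/3548 (m = 1/(-4178 - 42*(-15)) = 1/(-4178 + 630) = 1/(-3548) = -1/3548 ≈ -0.00028185)
821/Z(61) + m/3405 = 821/(72 - 3*61) - 1/3548/3405 = 821/(72 - 183) - 1/3548*1/3405 = 821/(-111) - 1/12080940 = 821*(-1/111) - 1/12080940 = -821/111 - 1/12080940 = -3306150617/446994780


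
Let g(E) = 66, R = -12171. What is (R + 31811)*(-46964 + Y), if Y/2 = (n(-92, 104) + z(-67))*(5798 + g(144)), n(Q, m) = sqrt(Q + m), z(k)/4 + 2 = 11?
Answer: 7369792160 + 460675840*sqrt(3) ≈ 8.1677e+9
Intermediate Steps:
z(k) = 36 (z(k) = -8 + 4*11 = -8 + 44 = 36)
Y = 422208 + 23456*sqrt(3) (Y = 2*((sqrt(-92 + 104) + 36)*(5798 + 66)) = 2*((sqrt(12) + 36)*5864) = 2*((2*sqrt(3) + 36)*5864) = 2*((36 + 2*sqrt(3))*5864) = 2*(211104 + 11728*sqrt(3)) = 422208 + 23456*sqrt(3) ≈ 4.6284e+5)
(R + 31811)*(-46964 + Y) = (-12171 + 31811)*(-46964 + (422208 + 23456*sqrt(3))) = 19640*(375244 + 23456*sqrt(3)) = 7369792160 + 460675840*sqrt(3)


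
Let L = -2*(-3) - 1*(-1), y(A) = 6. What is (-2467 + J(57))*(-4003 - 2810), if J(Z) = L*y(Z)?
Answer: 16521525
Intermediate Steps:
L = 7 (L = 6 + 1 = 7)
J(Z) = 42 (J(Z) = 7*6 = 42)
(-2467 + J(57))*(-4003 - 2810) = (-2467 + 42)*(-4003 - 2810) = -2425*(-6813) = 16521525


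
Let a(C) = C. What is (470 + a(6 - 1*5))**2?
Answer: 221841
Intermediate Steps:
(470 + a(6 - 1*5))**2 = (470 + (6 - 1*5))**2 = (470 + (6 - 5))**2 = (470 + 1)**2 = 471**2 = 221841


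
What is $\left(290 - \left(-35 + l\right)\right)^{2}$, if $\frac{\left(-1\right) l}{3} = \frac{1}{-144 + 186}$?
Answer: $\frac{20711601}{196} \approx 1.0567 \cdot 10^{5}$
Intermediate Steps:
$l = - \frac{1}{14}$ ($l = - \frac{3}{-144 + 186} = - \frac{3}{42} = \left(-3\right) \frac{1}{42} = - \frac{1}{14} \approx -0.071429$)
$\left(290 - \left(-35 + l\right)\right)^{2} = \left(290 + \left(35 - - \frac{1}{14}\right)\right)^{2} = \left(290 + \left(35 + \frac{1}{14}\right)\right)^{2} = \left(290 + \frac{491}{14}\right)^{2} = \left(\frac{4551}{14}\right)^{2} = \frac{20711601}{196}$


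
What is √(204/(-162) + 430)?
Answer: 2*√8682/9 ≈ 20.706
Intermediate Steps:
√(204/(-162) + 430) = √(204*(-1/162) + 430) = √(-34/27 + 430) = √(11576/27) = 2*√8682/9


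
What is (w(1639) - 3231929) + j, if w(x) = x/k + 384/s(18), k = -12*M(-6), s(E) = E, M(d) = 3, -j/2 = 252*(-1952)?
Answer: -80933227/36 ≈ -2.2481e+6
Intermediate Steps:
j = 983808 (j = -504*(-1952) = -2*(-491904) = 983808)
k = -36 (k = -12*3 = -36)
w(x) = 64/3 - x/36 (w(x) = x/(-36) + 384/18 = x*(-1/36) + 384*(1/18) = -x/36 + 64/3 = 64/3 - x/36)
(w(1639) - 3231929) + j = ((64/3 - 1/36*1639) - 3231929) + 983808 = ((64/3 - 1639/36) - 3231929) + 983808 = (-871/36 - 3231929) + 983808 = -116350315/36 + 983808 = -80933227/36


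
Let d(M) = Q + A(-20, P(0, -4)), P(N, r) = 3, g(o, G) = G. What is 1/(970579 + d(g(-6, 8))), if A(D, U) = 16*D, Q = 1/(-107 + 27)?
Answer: 80/77620719 ≈ 1.0307e-6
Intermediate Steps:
Q = -1/80 (Q = 1/(-80) = -1/80 ≈ -0.012500)
d(M) = -25601/80 (d(M) = -1/80 + 16*(-20) = -1/80 - 320 = -25601/80)
1/(970579 + d(g(-6, 8))) = 1/(970579 - 25601/80) = 1/(77620719/80) = 80/77620719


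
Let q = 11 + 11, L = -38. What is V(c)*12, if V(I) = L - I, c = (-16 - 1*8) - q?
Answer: 96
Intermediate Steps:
q = 22
c = -46 (c = (-16 - 1*8) - 1*22 = (-16 - 8) - 22 = -24 - 22 = -46)
V(I) = -38 - I
V(c)*12 = (-38 - 1*(-46))*12 = (-38 + 46)*12 = 8*12 = 96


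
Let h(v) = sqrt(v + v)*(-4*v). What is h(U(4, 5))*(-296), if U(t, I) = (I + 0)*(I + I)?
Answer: 592000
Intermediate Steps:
U(t, I) = 2*I**2 (U(t, I) = I*(2*I) = 2*I**2)
h(v) = -4*sqrt(2)*v**(3/2) (h(v) = sqrt(2*v)*(-4*v) = (sqrt(2)*sqrt(v))*(-4*v) = -4*sqrt(2)*v**(3/2))
h(U(4, 5))*(-296) = -4*sqrt(2)*(2*5**2)**(3/2)*(-296) = -4*sqrt(2)*(2*25)**(3/2)*(-296) = -4*sqrt(2)*50**(3/2)*(-296) = -4*sqrt(2)*250*sqrt(2)*(-296) = -2000*(-296) = 592000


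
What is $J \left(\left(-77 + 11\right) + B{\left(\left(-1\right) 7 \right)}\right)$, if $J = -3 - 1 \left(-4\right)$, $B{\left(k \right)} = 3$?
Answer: $-63$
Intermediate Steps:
$J = 1$ ($J = -3 - -4 = -3 + 4 = 1$)
$J \left(\left(-77 + 11\right) + B{\left(\left(-1\right) 7 \right)}\right) = 1 \left(\left(-77 + 11\right) + 3\right) = 1 \left(-66 + 3\right) = 1 \left(-63\right) = -63$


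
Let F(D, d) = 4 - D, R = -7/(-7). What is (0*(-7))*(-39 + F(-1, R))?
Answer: 0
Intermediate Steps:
R = 1 (R = -7*(-⅐) = 1)
(0*(-7))*(-39 + F(-1, R)) = (0*(-7))*(-39 + (4 - 1*(-1))) = 0*(-39 + (4 + 1)) = 0*(-39 + 5) = 0*(-34) = 0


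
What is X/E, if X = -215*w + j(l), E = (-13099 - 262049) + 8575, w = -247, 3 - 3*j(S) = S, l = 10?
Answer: -159308/799719 ≈ -0.19920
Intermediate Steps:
j(S) = 1 - S/3
E = -266573 (E = -275148 + 8575 = -266573)
X = 159308/3 (X = -215*(-247) + (1 - ⅓*10) = 53105 + (1 - 10/3) = 53105 - 7/3 = 159308/3 ≈ 53103.)
X/E = (159308/3)/(-266573) = (159308/3)*(-1/266573) = -159308/799719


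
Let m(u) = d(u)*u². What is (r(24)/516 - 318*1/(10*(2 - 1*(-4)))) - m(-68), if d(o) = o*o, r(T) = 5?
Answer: -55163963729/2580 ≈ -2.1381e+7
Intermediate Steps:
d(o) = o²
m(u) = u⁴ (m(u) = u²*u² = u⁴)
(r(24)/516 - 318*1/(10*(2 - 1*(-4)))) - m(-68) = (5/516 - 318*1/(10*(2 - 1*(-4)))) - 1*(-68)⁴ = (5*(1/516) - 318*1/(10*(2 + 4))) - 1*21381376 = (5/516 - 318/(10*6)) - 21381376 = (5/516 - 318/60) - 21381376 = (5/516 - 318*1/60) - 21381376 = (5/516 - 53/10) - 21381376 = -13649/2580 - 21381376 = -55163963729/2580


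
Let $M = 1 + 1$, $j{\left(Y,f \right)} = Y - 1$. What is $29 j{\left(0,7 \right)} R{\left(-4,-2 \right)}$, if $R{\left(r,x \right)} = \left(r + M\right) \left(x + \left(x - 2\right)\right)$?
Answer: $-348$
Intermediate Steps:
$j{\left(Y,f \right)} = -1 + Y$
$M = 2$
$R{\left(r,x \right)} = \left(-2 + 2 x\right) \left(2 + r\right)$ ($R{\left(r,x \right)} = \left(r + 2\right) \left(x + \left(x - 2\right)\right) = \left(2 + r\right) \left(x + \left(-2 + x\right)\right) = \left(2 + r\right) \left(-2 + 2 x\right) = \left(-2 + 2 x\right) \left(2 + r\right)$)
$29 j{\left(0,7 \right)} R{\left(-4,-2 \right)} = 29 \left(-1 + 0\right) \left(-4 - -8 + 4 \left(-2\right) + 2 \left(-4\right) \left(-2\right)\right) = 29 \left(-1\right) \left(-4 + 8 - 8 + 16\right) = \left(-29\right) 12 = -348$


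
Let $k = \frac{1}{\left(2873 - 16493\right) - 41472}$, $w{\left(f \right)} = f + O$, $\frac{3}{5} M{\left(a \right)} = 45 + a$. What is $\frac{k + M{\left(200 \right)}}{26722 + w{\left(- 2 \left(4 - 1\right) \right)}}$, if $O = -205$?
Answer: $\frac{7498633}{486848004} \approx 0.015402$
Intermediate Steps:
$M{\left(a \right)} = 75 + \frac{5 a}{3}$ ($M{\left(a \right)} = \frac{5 \left(45 + a\right)}{3} = 75 + \frac{5 a}{3}$)
$w{\left(f \right)} = -205 + f$ ($w{\left(f \right)} = f - 205 = -205 + f$)
$k = - \frac{1}{55092}$ ($k = \frac{1}{\left(2873 - 16493\right) - 41472} = \frac{1}{-13620 - 41472} = \frac{1}{-55092} = - \frac{1}{55092} \approx -1.8151 \cdot 10^{-5}$)
$\frac{k + M{\left(200 \right)}}{26722 + w{\left(- 2 \left(4 - 1\right) \right)}} = \frac{- \frac{1}{55092} + \left(75 + \frac{5}{3} \cdot 200\right)}{26722 - \left(205 + 2 \left(4 - 1\right)\right)} = \frac{- \frac{1}{55092} + \left(75 + \frac{1000}{3}\right)}{26722 - 211} = \frac{- \frac{1}{55092} + \frac{1225}{3}}{26722 - 211} = \frac{7498633}{18364 \left(26722 - 211\right)} = \frac{7498633}{18364 \cdot 26511} = \frac{7498633}{18364} \cdot \frac{1}{26511} = \frac{7498633}{486848004}$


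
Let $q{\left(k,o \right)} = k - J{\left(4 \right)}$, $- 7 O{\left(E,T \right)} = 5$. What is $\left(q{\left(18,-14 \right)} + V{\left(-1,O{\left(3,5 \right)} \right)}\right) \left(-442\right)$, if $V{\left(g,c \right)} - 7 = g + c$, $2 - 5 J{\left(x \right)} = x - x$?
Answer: $- \frac{354042}{35} \approx -10115.0$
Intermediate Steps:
$O{\left(E,T \right)} = - \frac{5}{7}$ ($O{\left(E,T \right)} = \left(- \frac{1}{7}\right) 5 = - \frac{5}{7}$)
$J{\left(x \right)} = \frac{2}{5}$ ($J{\left(x \right)} = \frac{2}{5} - \frac{x - x}{5} = \frac{2}{5} - 0 = \frac{2}{5} + 0 = \frac{2}{5}$)
$q{\left(k,o \right)} = - \frac{2}{5} + k$ ($q{\left(k,o \right)} = k - \frac{2}{5} = - \frac{2}{5} + k$)
$V{\left(g,c \right)} = 7 + c + g$ ($V{\left(g,c \right)} = 7 + \left(g + c\right) = 7 + \left(c + g\right) = 7 + c + g$)
$\left(q{\left(18,-14 \right)} + V{\left(-1,O{\left(3,5 \right)} \right)}\right) \left(-442\right) = \left(\left(- \frac{2}{5} + 18\right) - - \frac{37}{7}\right) \left(-442\right) = \left(\frac{88}{5} + \frac{37}{7}\right) \left(-442\right) = \frac{801}{35} \left(-442\right) = - \frac{354042}{35}$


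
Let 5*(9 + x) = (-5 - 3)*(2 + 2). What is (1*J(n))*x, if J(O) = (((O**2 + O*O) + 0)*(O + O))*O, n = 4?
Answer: -78848/5 ≈ -15770.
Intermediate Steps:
x = -77/5 (x = -9 + ((-5 - 3)*(2 + 2))/5 = -9 + (-8*4)/5 = -9 + (1/5)*(-32) = -9 - 32/5 = -77/5 ≈ -15.400)
J(O) = 4*O**4 (J(O) = (((O**2 + O**2) + 0)*(2*O))*O = ((2*O**2 + 0)*(2*O))*O = ((2*O**2)*(2*O))*O = (4*O**3)*O = 4*O**4)
(1*J(n))*x = (1*(4*4**4))*(-77/5) = (1*(4*256))*(-77/5) = (1*1024)*(-77/5) = 1024*(-77/5) = -78848/5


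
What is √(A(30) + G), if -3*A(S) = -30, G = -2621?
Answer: I*√2611 ≈ 51.098*I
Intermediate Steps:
A(S) = 10 (A(S) = -⅓*(-30) = 10)
√(A(30) + G) = √(10 - 2621) = √(-2611) = I*√2611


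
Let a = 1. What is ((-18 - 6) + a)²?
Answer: 529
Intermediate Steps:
((-18 - 6) + a)² = ((-18 - 6) + 1)² = (-24 + 1)² = (-23)² = 529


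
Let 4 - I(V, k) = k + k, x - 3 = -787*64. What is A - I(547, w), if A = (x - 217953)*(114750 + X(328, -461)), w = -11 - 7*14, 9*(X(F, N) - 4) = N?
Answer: -276991381348/9 ≈ -3.0777e+10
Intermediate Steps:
X(F, N) = 4 + N/9
x = -50365 (x = 3 - 787*64 = 3 - 50368 = -50365)
w = -109 (w = -11 - 98 = -109)
A = -276991379350/9 (A = (-50365 - 217953)*(114750 + (4 + (⅑)*(-461))) = -268318*(114750 + (4 - 461/9)) = -268318*(114750 - 425/9) = -268318*1032325/9 = -276991379350/9 ≈ -3.0777e+10)
I(V, k) = 4 - 2*k (I(V, k) = 4 - (k + k) = 4 - 2*k)
A - I(547, w) = -276991379350/9 - (4 - 2*(-109)) = -276991379350/9 - (4 + 218) = -276991379350/9 - 1*222 = -276991379350/9 - 222 = -276991381348/9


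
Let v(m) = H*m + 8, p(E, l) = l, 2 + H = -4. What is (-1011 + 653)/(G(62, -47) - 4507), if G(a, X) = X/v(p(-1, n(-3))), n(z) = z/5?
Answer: 20764/261641 ≈ 0.079361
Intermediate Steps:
H = -6 (H = -2 - 4 = -6)
n(z) = z/5 (n(z) = z*(1/5) = z/5)
v(m) = 8 - 6*m (v(m) = -6*m + 8 = 8 - 6*m)
G(a, X) = 5*X/58 (G(a, X) = X/(8 - 6*(-3)/5) = X/(8 - 6*(-3/5)) = X/(8 + 18/5) = X/(58/5) = X*(5/58) = 5*X/58)
(-1011 + 653)/(G(62, -47) - 4507) = (-1011 + 653)/((5/58)*(-47) - 4507) = -358/(-235/58 - 4507) = -358/(-261641/58) = -358*(-58/261641) = 20764/261641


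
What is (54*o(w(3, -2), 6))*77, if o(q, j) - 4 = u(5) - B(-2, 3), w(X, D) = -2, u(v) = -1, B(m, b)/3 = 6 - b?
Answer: -24948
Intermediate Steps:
B(m, b) = 18 - 3*b (B(m, b) = 3*(6 - b) = 18 - 3*b)
o(q, j) = -6 (o(q, j) = 4 + (-1 - (18 - 3*3)) = 4 + (-1 - (18 - 9)) = 4 + (-1 - 1*9) = 4 + (-1 - 9) = 4 - 10 = -6)
(54*o(w(3, -2), 6))*77 = (54*(-6))*77 = -324*77 = -24948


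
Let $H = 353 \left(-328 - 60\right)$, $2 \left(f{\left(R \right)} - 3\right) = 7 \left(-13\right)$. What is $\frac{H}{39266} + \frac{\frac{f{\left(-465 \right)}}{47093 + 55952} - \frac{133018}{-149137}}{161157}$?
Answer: $- \frac{67841780652052272049}{19449487338435767946} \approx -3.4881$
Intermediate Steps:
$f{\left(R \right)} = - \frac{85}{2}$ ($f{\left(R \right)} = 3 + \frac{7 \left(-13\right)}{2} = 3 + \frac{1}{2} \left(-91\right) = 3 - \frac{91}{2} = - \frac{85}{2}$)
$H = -136964$ ($H = 353 \left(-388\right) = -136964$)
$\frac{H}{39266} + \frac{\frac{f{\left(-465 \right)}}{47093 + 55952} - \frac{133018}{-149137}}{161157} = - \frac{136964}{39266} + \frac{- \frac{85}{2 \left(47093 + 55952\right)} - \frac{133018}{-149137}}{161157} = \left(-136964\right) \frac{1}{39266} + \left(- \frac{85}{2 \cdot 103045} - - \frac{133018}{149137}\right) \frac{1}{161157} = - \frac{68482}{19633} + \left(\left(- \frac{85}{2}\right) \frac{1}{103045} + \frac{133018}{149137}\right) \frac{1}{161157} = - \frac{68482}{19633} + \left(- \frac{17}{41218} + \frac{133018}{149137}\right) \frac{1}{161157} = - \frac{68482}{19633} + \frac{5480200595}{6147128866} \cdot \frac{1}{161157} = - \frac{68482}{19633} + \frac{5480200595}{990652846657962} = - \frac{67841780652052272049}{19449487338435767946}$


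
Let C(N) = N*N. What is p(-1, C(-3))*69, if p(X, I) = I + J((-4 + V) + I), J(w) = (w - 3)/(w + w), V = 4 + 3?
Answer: 5175/8 ≈ 646.88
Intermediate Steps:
C(N) = N**2
V = 7
J(w) = (-3 + w)/(2*w) (J(w) = (-3 + w)/((2*w)) = (-3 + w)*(1/(2*w)) = (-3 + w)/(2*w))
p(X, I) = I + I/(2*(3 + I)) (p(X, I) = I + (-3 + ((-4 + 7) + I))/(2*((-4 + 7) + I)) = I + (-3 + (3 + I))/(2*(3 + I)) = I + I/(2*(3 + I)))
p(-1, C(-3))*69 = ((1/2)*(-3)**2*(7 + 2*(-3)**2)/(3 + (-3)**2))*69 = ((1/2)*9*(7 + 2*9)/(3 + 9))*69 = ((1/2)*9*(7 + 18)/12)*69 = ((1/2)*9*(1/12)*25)*69 = (75/8)*69 = 5175/8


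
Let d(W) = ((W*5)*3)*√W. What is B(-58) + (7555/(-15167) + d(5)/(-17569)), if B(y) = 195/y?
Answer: -117095/30334 - 75*√5/17569 ≈ -3.8697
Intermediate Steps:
d(W) = 15*W^(3/2) (d(W) = ((5*W)*3)*√W = (15*W)*√W = 15*W^(3/2))
B(-58) + (7555/(-15167) + d(5)/(-17569)) = 195/(-58) + (7555/(-15167) + (15*5^(3/2))/(-17569)) = 195*(-1/58) + (7555*(-1/15167) + (15*(5*√5))*(-1/17569)) = -195/58 + (-7555/15167 + (75*√5)*(-1/17569)) = -195/58 + (-7555/15167 - 75*√5/17569) = -117095/30334 - 75*√5/17569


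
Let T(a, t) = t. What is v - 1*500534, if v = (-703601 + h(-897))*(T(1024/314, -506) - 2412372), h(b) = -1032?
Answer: 1700192963240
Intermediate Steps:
v = 1700193463774 (v = (-703601 - 1032)*(-506 - 2412372) = -704633*(-2412878) = 1700193463774)
v - 1*500534 = 1700193463774 - 1*500534 = 1700193463774 - 500534 = 1700192963240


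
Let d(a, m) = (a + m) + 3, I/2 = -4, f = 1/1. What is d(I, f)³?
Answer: -64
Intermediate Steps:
f = 1
I = -8 (I = 2*(-4) = -8)
d(a, m) = 3 + a + m
d(I, f)³ = (3 - 8 + 1)³ = (-4)³ = -64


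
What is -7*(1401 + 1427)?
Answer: -19796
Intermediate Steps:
-7*(1401 + 1427) = -7*2828 = -19796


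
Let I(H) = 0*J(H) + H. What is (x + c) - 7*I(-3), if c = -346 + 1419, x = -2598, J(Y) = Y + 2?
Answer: -1504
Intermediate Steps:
J(Y) = 2 + Y
I(H) = H (I(H) = 0*(2 + H) + H = 0 + H = H)
c = 1073
(x + c) - 7*I(-3) = (-2598 + 1073) - 7*(-3) = -1525 + 21 = -1504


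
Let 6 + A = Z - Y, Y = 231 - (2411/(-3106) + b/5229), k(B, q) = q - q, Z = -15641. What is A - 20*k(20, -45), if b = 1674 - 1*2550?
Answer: -85964758849/5413758 ≈ -15879.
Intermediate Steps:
b = -876 (b = 1674 - 2550 = -876)
k(B, q) = 0
Y = 1255687423/5413758 (Y = 231 - (2411/(-3106) - 876/5229) = 231 - (2411*(-1/3106) - 876*1/5229) = 231 - (-2411/3106 - 292/1743) = 231 - 1*(-5109325/5413758) = 231 + 5109325/5413758 = 1255687423/5413758 ≈ 231.94)
A = -85964758849/5413758 (A = -6 + (-15641 - 1*1255687423/5413758) = -6 + (-15641 - 1255687423/5413758) = -6 - 85932276301/5413758 = -85964758849/5413758 ≈ -15879.)
A - 20*k(20, -45) = -85964758849/5413758 - 20*0 = -85964758849/5413758 - 1*0 = -85964758849/5413758 + 0 = -85964758849/5413758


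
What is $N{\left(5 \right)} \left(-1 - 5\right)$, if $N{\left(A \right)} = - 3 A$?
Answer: $90$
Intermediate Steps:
$N{\left(5 \right)} \left(-1 - 5\right) = \left(-3\right) 5 \left(-1 - 5\right) = \left(-15\right) \left(-6\right) = 90$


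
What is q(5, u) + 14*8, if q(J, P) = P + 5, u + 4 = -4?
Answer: 109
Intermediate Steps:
u = -8 (u = -4 - 4 = -8)
q(J, P) = 5 + P
q(5, u) + 14*8 = (5 - 8) + 14*8 = -3 + 112 = 109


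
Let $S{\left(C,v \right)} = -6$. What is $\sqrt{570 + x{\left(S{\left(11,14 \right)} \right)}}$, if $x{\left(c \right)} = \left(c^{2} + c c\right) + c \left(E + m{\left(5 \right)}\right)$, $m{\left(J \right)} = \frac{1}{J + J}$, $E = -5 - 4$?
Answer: $\frac{\sqrt{17385}}{5} \approx 26.37$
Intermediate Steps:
$E = -9$ ($E = -5 - 4 = -9$)
$m{\left(J \right)} = \frac{1}{2 J}$
$x{\left(c \right)} = 2 c^{2} - \frac{89 c}{10}$ ($x{\left(c \right)} = \left(c^{2} + c c\right) + c \left(-9 + \frac{1}{2 \cdot 5}\right) = \left(c^{2} + c^{2}\right) + c \left(-9 + \frac{1}{2} \cdot \frac{1}{5}\right) = 2 c^{2} + c \left(-9 + \frac{1}{10}\right) = 2 c^{2} + c \left(- \frac{89}{10}\right) = 2 c^{2} - \frac{89 c}{10}$)
$\sqrt{570 + x{\left(S{\left(11,14 \right)} \right)}} = \sqrt{570 + \frac{1}{10} \left(-6\right) \left(-89 + 20 \left(-6\right)\right)} = \sqrt{570 + \frac{1}{10} \left(-6\right) \left(-89 - 120\right)} = \sqrt{570 + \frac{1}{10} \left(-6\right) \left(-209\right)} = \sqrt{570 + \frac{627}{5}} = \sqrt{\frac{3477}{5}} = \frac{\sqrt{17385}}{5}$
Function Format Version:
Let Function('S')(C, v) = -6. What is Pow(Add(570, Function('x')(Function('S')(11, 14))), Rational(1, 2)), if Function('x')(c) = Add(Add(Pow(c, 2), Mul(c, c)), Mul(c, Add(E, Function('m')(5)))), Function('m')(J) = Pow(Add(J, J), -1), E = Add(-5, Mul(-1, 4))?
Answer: Mul(Rational(1, 5), Pow(17385, Rational(1, 2))) ≈ 26.370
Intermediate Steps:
E = -9 (E = Add(-5, -4) = -9)
Function('m')(J) = Mul(Rational(1, 2), Pow(J, -1)) (Function('m')(J) = Pow(Mul(2, J), -1) = Mul(Rational(1, 2), Pow(J, -1)))
Function('x')(c) = Add(Mul(2, Pow(c, 2)), Mul(Rational(-89, 10), c)) (Function('x')(c) = Add(Add(Pow(c, 2), Mul(c, c)), Mul(c, Add(-9, Mul(Rational(1, 2), Pow(5, -1))))) = Add(Add(Pow(c, 2), Pow(c, 2)), Mul(c, Add(-9, Mul(Rational(1, 2), Rational(1, 5))))) = Add(Mul(2, Pow(c, 2)), Mul(c, Add(-9, Rational(1, 10)))) = Add(Mul(2, Pow(c, 2)), Mul(c, Rational(-89, 10))) = Add(Mul(2, Pow(c, 2)), Mul(Rational(-89, 10), c)))
Pow(Add(570, Function('x')(Function('S')(11, 14))), Rational(1, 2)) = Pow(Add(570, Mul(Rational(1, 10), -6, Add(-89, Mul(20, -6)))), Rational(1, 2)) = Pow(Add(570, Mul(Rational(1, 10), -6, Add(-89, -120))), Rational(1, 2)) = Pow(Add(570, Mul(Rational(1, 10), -6, -209)), Rational(1, 2)) = Pow(Add(570, Rational(627, 5)), Rational(1, 2)) = Pow(Rational(3477, 5), Rational(1, 2)) = Mul(Rational(1, 5), Pow(17385, Rational(1, 2)))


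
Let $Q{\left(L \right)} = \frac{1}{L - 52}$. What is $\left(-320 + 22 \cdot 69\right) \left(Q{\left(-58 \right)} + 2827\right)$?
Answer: $\frac{186270431}{55} \approx 3.3867 \cdot 10^{6}$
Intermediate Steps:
$Q{\left(L \right)} = \frac{1}{-52 + L}$
$\left(-320 + 22 \cdot 69\right) \left(Q{\left(-58 \right)} + 2827\right) = \left(-320 + 22 \cdot 69\right) \left(\frac{1}{-52 - 58} + 2827\right) = \left(-320 + 1518\right) \left(\frac{1}{-110} + 2827\right) = 1198 \left(- \frac{1}{110} + 2827\right) = 1198 \cdot \frac{310969}{110} = \frac{186270431}{55}$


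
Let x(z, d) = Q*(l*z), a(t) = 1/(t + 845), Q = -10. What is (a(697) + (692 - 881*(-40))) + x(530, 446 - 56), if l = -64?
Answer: 578453545/1542 ≈ 3.7513e+5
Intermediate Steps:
a(t) = 1/(845 + t)
x(z, d) = 640*z (x(z, d) = -(-640)*z = 640*z)
(a(697) + (692 - 881*(-40))) + x(530, 446 - 56) = (1/(845 + 697) + (692 - 881*(-40))) + 640*530 = (1/1542 + (692 + 35240)) + 339200 = (1/1542 + 35932) + 339200 = 55407145/1542 + 339200 = 578453545/1542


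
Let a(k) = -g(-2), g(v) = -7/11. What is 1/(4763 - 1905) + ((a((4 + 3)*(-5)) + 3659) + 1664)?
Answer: 167364491/31438 ≈ 5323.6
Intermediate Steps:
g(v) = -7/11 (g(v) = -7*1/11 = -7/11)
a(k) = 7/11 (a(k) = -1*(-7/11) = 7/11)
1/(4763 - 1905) + ((a((4 + 3)*(-5)) + 3659) + 1664) = 1/(4763 - 1905) + ((7/11 + 3659) + 1664) = 1/2858 + (40256/11 + 1664) = 1/2858 + 58560/11 = 167364491/31438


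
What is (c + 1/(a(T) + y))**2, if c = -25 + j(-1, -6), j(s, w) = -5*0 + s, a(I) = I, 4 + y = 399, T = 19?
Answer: 115842169/171396 ≈ 675.87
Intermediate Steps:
y = 395 (y = -4 + 399 = 395)
j(s, w) = s (j(s, w) = 0 + s = s)
c = -26 (c = -25 - 1 = -26)
(c + 1/(a(T) + y))**2 = (-26 + 1/(19 + 395))**2 = (-26 + 1/414)**2 = (-10763/414)**2 = 115842169/171396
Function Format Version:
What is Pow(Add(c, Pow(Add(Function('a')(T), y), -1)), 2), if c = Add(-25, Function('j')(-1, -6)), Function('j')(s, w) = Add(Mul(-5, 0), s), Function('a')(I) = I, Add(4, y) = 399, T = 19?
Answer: Rational(115842169, 171396) ≈ 675.87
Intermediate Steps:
y = 395 (y = Add(-4, 399) = 395)
Function('j')(s, w) = s (Function('j')(s, w) = Add(0, s) = s)
c = -26 (c = Add(-25, -1) = -26)
Pow(Add(c, Pow(Add(Function('a')(T), y), -1)), 2) = Pow(Add(-26, Pow(Add(19, 395), -1)), 2) = Pow(Add(-26, Pow(414, -1)), 2) = Pow(Add(-26, Rational(1, 414)), 2) = Pow(Rational(-10763, 414), 2) = Rational(115842169, 171396)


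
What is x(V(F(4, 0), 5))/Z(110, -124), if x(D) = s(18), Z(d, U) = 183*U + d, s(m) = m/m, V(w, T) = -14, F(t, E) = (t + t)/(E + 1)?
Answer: -1/22582 ≈ -4.4283e-5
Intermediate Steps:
F(t, E) = 2*t/(1 + E) (F(t, E) = (2*t)/(1 + E) = 2*t/(1 + E))
s(m) = 1
Z(d, U) = d + 183*U
x(D) = 1
x(V(F(4, 0), 5))/Z(110, -124) = 1/(110 + 183*(-124)) = 1/(110 - 22692) = 1/(-22582) = 1*(-1/22582) = -1/22582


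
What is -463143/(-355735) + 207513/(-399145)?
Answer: 22208315136/28397969315 ≈ 0.78204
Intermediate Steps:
-463143/(-355735) + 207513/(-399145) = -463143*(-1/355735) + 207513*(-1/399145) = 463143/355735 - 207513/399145 = 22208315136/28397969315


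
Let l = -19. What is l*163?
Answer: -3097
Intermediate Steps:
l*163 = -19*163 = -3097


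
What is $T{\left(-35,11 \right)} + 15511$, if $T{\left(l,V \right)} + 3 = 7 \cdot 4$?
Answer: $15536$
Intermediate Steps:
$T{\left(l,V \right)} = 25$ ($T{\left(l,V \right)} = -3 + 7 \cdot 4 = -3 + 28 = 25$)
$T{\left(-35,11 \right)} + 15511 = 25 + 15511 = 15536$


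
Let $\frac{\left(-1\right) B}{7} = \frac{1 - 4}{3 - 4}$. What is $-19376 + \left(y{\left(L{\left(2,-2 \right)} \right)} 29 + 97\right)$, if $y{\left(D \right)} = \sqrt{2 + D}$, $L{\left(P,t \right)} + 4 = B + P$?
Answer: $-19279 + 29 i \sqrt{21} \approx -19279.0 + 132.89 i$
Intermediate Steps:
$B = -21$ ($B = - 7 \frac{1 - 4}{3 - 4} = - 7 \left(- \frac{3}{-1}\right) = - 7 \left(\left(-3\right) \left(-1\right)\right) = \left(-7\right) 3 = -21$)
$L{\left(P,t \right)} = -25 + P$ ($L{\left(P,t \right)} = -4 + \left(-21 + P\right) = -25 + P$)
$-19376 + \left(y{\left(L{\left(2,-2 \right)} \right)} 29 + 97\right) = -19376 + \left(\sqrt{2 + \left(-25 + 2\right)} 29 + 97\right) = -19376 + \left(\sqrt{2 - 23} \cdot 29 + 97\right) = -19376 + \left(\sqrt{-21} \cdot 29 + 97\right) = -19376 + \left(i \sqrt{21} \cdot 29 + 97\right) = -19376 + \left(29 i \sqrt{21} + 97\right) = -19376 + \left(97 + 29 i \sqrt{21}\right) = -19279 + 29 i \sqrt{21}$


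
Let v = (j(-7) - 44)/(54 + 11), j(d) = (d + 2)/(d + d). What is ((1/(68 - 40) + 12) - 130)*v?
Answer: 155241/1960 ≈ 79.205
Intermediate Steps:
j(d) = (2 + d)/(2*d) (j(d) = (2 + d)/((2*d)) = (2 + d)*(1/(2*d)) = (2 + d)/(2*d))
v = -47/70 (v = ((½)*(2 - 7)/(-7) - 44)/(54 + 11) = ((½)*(-⅐)*(-5) - 44)/65 = (5/14 - 44)*(1/65) = -611/14*1/65 = -47/70 ≈ -0.67143)
((1/(68 - 40) + 12) - 130)*v = ((1/(68 - 40) + 12) - 130)*(-47/70) = ((1/28 + 12) - 130)*(-47/70) = (337/28 - 130)*(-47/70) = -3303/28*(-47/70) = 155241/1960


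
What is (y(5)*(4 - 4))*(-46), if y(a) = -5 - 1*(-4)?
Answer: 0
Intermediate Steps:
y(a) = -1 (y(a) = -5 + 4 = -1)
(y(5)*(4 - 4))*(-46) = -(4 - 4)*(-46) = -1*0*(-46) = 0*(-46) = 0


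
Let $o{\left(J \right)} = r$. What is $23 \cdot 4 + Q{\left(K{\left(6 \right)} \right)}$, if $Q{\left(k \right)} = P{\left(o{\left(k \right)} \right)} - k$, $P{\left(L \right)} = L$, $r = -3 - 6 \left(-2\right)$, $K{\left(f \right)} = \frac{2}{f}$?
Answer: $\frac{302}{3} \approx 100.67$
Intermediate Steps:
$r = 9$ ($r = -3 - -12 = -3 + 12 = 9$)
$o{\left(J \right)} = 9$
$Q{\left(k \right)} = 9 - k$
$23 \cdot 4 + Q{\left(K{\left(6 \right)} \right)} = 23 \cdot 4 + \left(9 - \frac{2}{6}\right) = 92 + \left(9 - 2 \cdot \frac{1}{6}\right) = 92 + \left(9 - \frac{1}{3}\right) = 92 + \frac{26}{3} = \frac{302}{3}$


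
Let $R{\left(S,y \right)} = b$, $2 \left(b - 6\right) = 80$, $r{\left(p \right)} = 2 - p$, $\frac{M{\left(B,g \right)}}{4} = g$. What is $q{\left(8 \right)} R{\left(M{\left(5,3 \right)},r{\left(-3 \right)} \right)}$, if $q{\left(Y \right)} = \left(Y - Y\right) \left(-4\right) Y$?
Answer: $0$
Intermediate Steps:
$M{\left(B,g \right)} = 4 g$
$b = 46$ ($b = 6 + \frac{1}{2} \cdot 80 = 6 + 40 = 46$)
$q{\left(Y \right)} = 0$ ($q{\left(Y \right)} = 0 \left(-4\right) Y = 0 Y = 0$)
$R{\left(S,y \right)} = 46$
$q{\left(8 \right)} R{\left(M{\left(5,3 \right)},r{\left(-3 \right)} \right)} = 0 \cdot 46 = 0$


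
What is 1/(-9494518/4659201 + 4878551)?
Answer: 4659201/22730140203233 ≈ 2.0498e-7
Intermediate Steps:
1/(-9494518/4659201 + 4878551) = 1/(22730140203233/4659201) = 4659201/22730140203233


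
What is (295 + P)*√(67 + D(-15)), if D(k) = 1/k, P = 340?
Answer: 254*√3765/3 ≈ 5195.1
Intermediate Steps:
D(k) = 1/k
(295 + P)*√(67 + D(-15)) = (295 + 340)*√(67 + 1/(-15)) = 635*√(67 - 1/15) = 635*√(1004/15) = 635*(2*√3765/15) = 254*√3765/3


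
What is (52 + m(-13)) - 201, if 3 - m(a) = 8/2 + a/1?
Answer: -137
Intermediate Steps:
m(a) = -1 - a (m(a) = 3 - (8/2 + a/1) = 3 - (8*(½) + a*1) = 3 - (4 + a) = 3 + (-4 - a) = -1 - a)
(52 + m(-13)) - 201 = (52 + (-1 - 1*(-13))) - 201 = (52 + (-1 + 13)) - 201 = (52 + 12) - 201 = 64 - 201 = -137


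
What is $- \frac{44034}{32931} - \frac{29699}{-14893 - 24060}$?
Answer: $- \frac{245746211}{427587081} \approx -0.57473$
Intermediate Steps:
$- \frac{44034}{32931} - \frac{29699}{-14893 - 24060} = \left(-44034\right) \frac{1}{32931} - \frac{29699}{-14893 - 24060} = - \frac{14678}{10977} - \frac{29699}{-38953} = - \frac{14678}{10977} - - \frac{29699}{38953} = - \frac{14678}{10977} + \frac{29699}{38953} = - \frac{245746211}{427587081}$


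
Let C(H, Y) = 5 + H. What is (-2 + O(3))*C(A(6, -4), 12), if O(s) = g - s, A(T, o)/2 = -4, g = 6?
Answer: -3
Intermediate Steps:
A(T, o) = -8 (A(T, o) = 2*(-4) = -8)
O(s) = 6 - s
(-2 + O(3))*C(A(6, -4), 12) = (-2 + (6 - 1*3))*(5 - 8) = (-2 + (6 - 3))*(-3) = (-2 + 3)*(-3) = 1*(-3) = -3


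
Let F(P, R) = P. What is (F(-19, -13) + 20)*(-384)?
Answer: -384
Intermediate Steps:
(F(-19, -13) + 20)*(-384) = (-19 + 20)*(-384) = 1*(-384) = -384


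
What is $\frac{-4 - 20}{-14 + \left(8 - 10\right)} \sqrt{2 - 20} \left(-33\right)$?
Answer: $- \frac{297 i \sqrt{2}}{2} \approx - 210.01 i$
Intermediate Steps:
$\frac{-4 - 20}{-14 + \left(8 - 10\right)} \sqrt{2 - 20} \left(-33\right) = - \frac{24}{-14 + \left(8 - 10\right)} \sqrt{-18} \left(-33\right) = - \frac{24}{-14 - 2} \cdot 3 i \sqrt{2} \left(-33\right) = - \frac{24}{-16} \cdot 3 i \sqrt{2} \left(-33\right) = \left(-24\right) \left(- \frac{1}{16}\right) 3 i \sqrt{2} \left(-33\right) = \frac{3 \cdot 3 i \sqrt{2}}{2} \left(-33\right) = \frac{9 i \sqrt{2}}{2} \left(-33\right) = - \frac{297 i \sqrt{2}}{2}$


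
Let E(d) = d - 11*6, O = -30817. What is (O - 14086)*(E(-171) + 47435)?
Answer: -2119331794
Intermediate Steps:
E(d) = -66 + d (E(d) = d - 1*66 = d - 66 = -66 + d)
(O - 14086)*(E(-171) + 47435) = (-30817 - 14086)*((-66 - 171) + 47435) = -44903*(-237 + 47435) = -44903*47198 = -2119331794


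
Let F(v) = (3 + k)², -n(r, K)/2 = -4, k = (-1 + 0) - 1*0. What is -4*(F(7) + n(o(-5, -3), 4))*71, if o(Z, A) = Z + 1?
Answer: -3408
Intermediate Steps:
o(Z, A) = 1 + Z
k = -1 (k = -1 + 0 = -1)
n(r, K) = 8 (n(r, K) = -2*(-4) = 8)
F(v) = 4 (F(v) = (3 - 1)² = 2² = 4)
-4*(F(7) + n(o(-5, -3), 4))*71 = -4*(4 + 8)*71 = -4*12*71 = -48*71 = -3408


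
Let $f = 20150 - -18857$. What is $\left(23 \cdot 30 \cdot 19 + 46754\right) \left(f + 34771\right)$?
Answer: $4416646192$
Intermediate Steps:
$f = 39007$ ($f = 20150 + 18857 = 39007$)
$\left(23 \cdot 30 \cdot 19 + 46754\right) \left(f + 34771\right) = \left(23 \cdot 30 \cdot 19 + 46754\right) \left(39007 + 34771\right) = \left(690 \cdot 19 + 46754\right) 73778 = \left(13110 + 46754\right) 73778 = 59864 \cdot 73778 = 4416646192$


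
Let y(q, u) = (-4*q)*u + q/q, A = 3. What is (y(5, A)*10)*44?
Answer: -25960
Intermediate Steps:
y(q, u) = 1 - 4*q*u (y(q, u) = -4*q*u + 1 = 1 - 4*q*u)
(y(5, A)*10)*44 = ((1 - 4*5*3)*10)*44 = ((1 - 60)*10)*44 = -59*10*44 = -590*44 = -25960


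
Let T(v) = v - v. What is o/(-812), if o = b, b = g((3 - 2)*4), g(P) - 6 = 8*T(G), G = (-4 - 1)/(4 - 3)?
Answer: -3/406 ≈ -0.0073892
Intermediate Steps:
G = -5 (G = -5/1 = -5*1 = -5)
T(v) = 0
g(P) = 6 (g(P) = 6 + 8*0 = 6 + 0 = 6)
b = 6
o = 6
o/(-812) = 6/(-812) = 6*(-1/812) = -3/406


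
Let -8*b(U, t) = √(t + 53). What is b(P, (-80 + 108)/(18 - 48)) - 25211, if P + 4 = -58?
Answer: -25211 - √11715/120 ≈ -25212.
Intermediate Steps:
P = -62 (P = -4 - 58 = -62)
b(U, t) = -√(53 + t)/8 (b(U, t) = -√(t + 53)/8 = -√(53 + t)/8)
b(P, (-80 + 108)/(18 - 48)) - 25211 = -√(53 + (-80 + 108)/(18 - 48))/8 - 25211 = -√(53 + 28/(-30))/8 - 25211 = -√(53 + 28*(-1/30))/8 - 25211 = -√(53 - 14/15)/8 - 25211 = -√11715/120 - 25211 = -25211 - √11715/120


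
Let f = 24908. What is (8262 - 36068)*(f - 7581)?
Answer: -481794562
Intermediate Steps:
(8262 - 36068)*(f - 7581) = (8262 - 36068)*(24908 - 7581) = -27806*17327 = -481794562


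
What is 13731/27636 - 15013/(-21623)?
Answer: 33895461/28455868 ≈ 1.1912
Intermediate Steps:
13731/27636 - 15013/(-21623) = 13731*(1/27636) - 15013*(-1/21623) = 4577/9212 + 15013/21623 = 33895461/28455868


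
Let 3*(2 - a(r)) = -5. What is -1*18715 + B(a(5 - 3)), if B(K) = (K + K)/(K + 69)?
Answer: -2039924/109 ≈ -18715.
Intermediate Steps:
a(r) = 11/3 (a(r) = 2 - ⅓*(-5) = 2 + 5/3 = 11/3)
B(K) = 2*K/(69 + K) (B(K) = (2*K)/(69 + K) = 2*K/(69 + K))
-1*18715 + B(a(5 - 3)) = -1*18715 + 2*(11/3)/(69 + 11/3) = -18715 + 2*(11/3)/(218/3) = -18715 + 2*(11/3)*(3/218) = -18715 + 11/109 = -2039924/109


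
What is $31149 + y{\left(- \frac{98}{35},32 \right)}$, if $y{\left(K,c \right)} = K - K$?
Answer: $31149$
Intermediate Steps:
$y{\left(K,c \right)} = 0$
$31149 + y{\left(- \frac{98}{35},32 \right)} = 31149 + 0 = 31149$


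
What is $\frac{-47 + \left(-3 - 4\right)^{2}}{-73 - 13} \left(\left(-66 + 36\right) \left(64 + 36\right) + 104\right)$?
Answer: $\frac{2896}{43} \approx 67.349$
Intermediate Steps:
$\frac{-47 + \left(-3 - 4\right)^{2}}{-73 - 13} \left(\left(-66 + 36\right) \left(64 + 36\right) + 104\right) = \frac{-47 + \left(-7\right)^{2}}{-86} \left(\left(-30\right) 100 + 104\right) = \left(-47 + 49\right) \left(- \frac{1}{86}\right) \left(-3000 + 104\right) = 2 \left(- \frac{1}{86}\right) \left(-2896\right) = \left(- \frac{1}{43}\right) \left(-2896\right) = \frac{2896}{43}$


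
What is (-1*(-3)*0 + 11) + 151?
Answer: 162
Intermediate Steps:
(-1*(-3)*0 + 11) + 151 = (3*0 + 11) + 151 = (0 + 11) + 151 = 11 + 151 = 162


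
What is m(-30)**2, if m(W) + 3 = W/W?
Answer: 4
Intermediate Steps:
m(W) = -2 (m(W) = -3 + W/W = -3 + 1 = -2)
m(-30)**2 = (-2)**2 = 4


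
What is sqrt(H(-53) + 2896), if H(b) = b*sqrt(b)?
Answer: sqrt(2896 - 53*I*sqrt(53)) ≈ 53.933 - 3.5771*I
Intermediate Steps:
H(b) = b**(3/2)
sqrt(H(-53) + 2896) = sqrt((-53)**(3/2) + 2896) = sqrt(-53*I*sqrt(53) + 2896) = sqrt(2896 - 53*I*sqrt(53))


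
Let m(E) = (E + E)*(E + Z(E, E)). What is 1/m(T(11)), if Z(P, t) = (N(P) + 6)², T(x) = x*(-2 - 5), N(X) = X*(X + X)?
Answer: -1/21676180526 ≈ -4.6134e-11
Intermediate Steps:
N(X) = 2*X² (N(X) = X*(2*X) = 2*X²)
T(x) = -7*x (T(x) = x*(-7) = -7*x)
Z(P, t) = (6 + 2*P²)² (Z(P, t) = (2*P² + 6)² = (6 + 2*P²)²)
m(E) = 2*E*(E + 4*(3 + E²)²) (m(E) = (E + E)*(E + 4*(3 + E²)²) = (2*E)*(E + 4*(3 + E²)²) = 2*E*(E + 4*(3 + E²)²))
1/m(T(11)) = 1/(2*(-7*11)*(-7*11 + 4*(3 + (-7*11)²)²)) = 1/(2*(-77)*(-77 + 4*(3 + (-77)²)²)) = 1/(2*(-77)*(-77 + 4*(3 + 5929)²)) = 1/(2*(-77)*(-77 + 4*5932²)) = 1/(2*(-77)*(-77 + 4*35188624)) = 1/(2*(-77)*(-77 + 140754496)) = 1/(2*(-77)*140754419) = 1/(-21676180526) = -1/21676180526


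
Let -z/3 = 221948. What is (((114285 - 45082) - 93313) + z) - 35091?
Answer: -725045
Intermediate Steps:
z = -665844 (z = -3*221948 = -665844)
(((114285 - 45082) - 93313) + z) - 35091 = (((114285 - 45082) - 93313) - 665844) - 35091 = ((69203 - 93313) - 665844) - 35091 = (-24110 - 665844) - 35091 = -689954 - 35091 = -725045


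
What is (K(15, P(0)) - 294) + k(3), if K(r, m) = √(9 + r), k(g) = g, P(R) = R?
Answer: -291 + 2*√6 ≈ -286.10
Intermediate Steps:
(K(15, P(0)) - 294) + k(3) = (√(9 + 15) - 294) + 3 = (√24 - 294) + 3 = (2*√6 - 294) + 3 = (-294 + 2*√6) + 3 = -291 + 2*√6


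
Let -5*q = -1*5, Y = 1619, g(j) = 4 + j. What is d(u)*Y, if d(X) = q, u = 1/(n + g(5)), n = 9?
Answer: 1619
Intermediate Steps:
q = 1 (q = -(-1)*5/5 = -⅕*(-5) = 1)
u = 1/18 (u = 1/(9 + (4 + 5)) = 1/(9 + 9) = 1/18 ≈ 0.055556)
d(X) = 1
d(u)*Y = 1*1619 = 1619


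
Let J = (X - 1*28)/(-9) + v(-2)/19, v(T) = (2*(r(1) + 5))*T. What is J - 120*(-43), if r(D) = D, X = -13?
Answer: 882923/171 ≈ 5163.3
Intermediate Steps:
v(T) = 12*T (v(T) = (2*(1 + 5))*T = (2*6)*T = 12*T)
J = 563/171 (J = (-13 - 1*28)/(-9) + (12*(-2))/19 = (-13 - 28)*(-⅑) - 24*1/19 = -41*(-⅑) - 24/19 = 41/9 - 24/19 = 563/171 ≈ 3.2924)
J - 120*(-43) = 563/171 - 120*(-43) = 563/171 + 5160 = 882923/171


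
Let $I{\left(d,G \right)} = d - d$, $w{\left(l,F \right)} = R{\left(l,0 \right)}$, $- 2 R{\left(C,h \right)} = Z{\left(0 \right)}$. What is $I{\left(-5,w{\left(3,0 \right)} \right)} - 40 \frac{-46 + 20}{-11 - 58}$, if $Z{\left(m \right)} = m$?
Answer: $- \frac{1040}{69} \approx -15.072$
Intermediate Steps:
$R{\left(C,h \right)} = 0$ ($R{\left(C,h \right)} = \left(- \frac{1}{2}\right) 0 = 0$)
$w{\left(l,F \right)} = 0$
$I{\left(d,G \right)} = 0$
$I{\left(-5,w{\left(3,0 \right)} \right)} - 40 \frac{-46 + 20}{-11 - 58} = 0 - 40 \frac{-46 + 20}{-11 - 58} = 0 - 40 \left(- \frac{26}{-69}\right) = 0 - 40 \left(\left(-26\right) \left(- \frac{1}{69}\right)\right) = 0 - \frac{1040}{69} = - \frac{1040}{69}$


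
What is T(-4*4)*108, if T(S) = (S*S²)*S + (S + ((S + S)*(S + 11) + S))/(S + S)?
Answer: 7077456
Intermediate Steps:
T(S) = S⁴ + (2*S + 2*S*(11 + S))/(2*S) (T(S) = S³*S + (S + ((2*S)*(11 + S) + S))/((2*S)) = S⁴ + (S + (2*S*(11 + S) + S))*(1/(2*S)) = S⁴ + (S + (S + 2*S*(11 + S)))*(1/(2*S)) = S⁴ + (2*S + 2*S*(11 + S))*(1/(2*S)) = S⁴ + (2*S + 2*S*(11 + S))/(2*S))
T(-4*4)*108 = (12 - 4*4 + (-4*4)⁴)*108 = (12 - 16 + (-16)⁴)*108 = (12 - 16 + 65536)*108 = 65532*108 = 7077456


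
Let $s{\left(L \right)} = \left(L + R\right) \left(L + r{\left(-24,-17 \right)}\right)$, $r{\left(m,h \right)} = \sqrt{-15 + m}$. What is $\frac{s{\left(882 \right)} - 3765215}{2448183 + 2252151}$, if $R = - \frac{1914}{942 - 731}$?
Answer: $- \frac{632006549}{991770474} + \frac{30698 i \sqrt{39}}{165295079} \approx -0.63725 + 0.0011598 i$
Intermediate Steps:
$R = - \frac{1914}{211} \approx -9.0711$
$s{\left(L \right)} = \left(- \frac{1914}{211} + L\right) \left(L + i \sqrt{39}\right)$ ($s{\left(L \right)} = \left(L - \frac{1914}{211}\right) \left(L + \sqrt{-15 - 24}\right) = \left(- \frac{1914}{211} + L\right) \left(L + \sqrt{-39}\right) = \left(- \frac{1914}{211} + L\right) \left(L + i \sqrt{39}\right)$)
$\frac{s{\left(882 \right)} - 3765215}{2448183 + 2252151} = \frac{\left(882^{2} - \frac{1688148}{211} - \frac{1914 i \sqrt{39}}{211} + i 882 \sqrt{39}\right) - 3765215}{2448183 + 2252151} = \frac{\left(777924 - \frac{1688148}{211} - \frac{1914 i \sqrt{39}}{211} + 882 i \sqrt{39}\right) - 3765215}{4700334} = \left(\left(\frac{162453816}{211} + \frac{184188 i \sqrt{39}}{211}\right) - 3765215\right) \frac{1}{4700334} = \left(- \frac{632006549}{211} + \frac{184188 i \sqrt{39}}{211}\right) \frac{1}{4700334} = - \frac{632006549}{991770474} + \frac{30698 i \sqrt{39}}{165295079}$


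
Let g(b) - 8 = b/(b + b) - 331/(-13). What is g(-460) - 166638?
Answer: -4331705/26 ≈ -1.6660e+5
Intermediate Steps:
g(b) = 883/26 (g(b) = 8 + (b/(b + b) - 331/(-13)) = 8 + (b/((2*b)) - 331*(-1/13)) = 8 + (b*(1/(2*b)) + 331/13) = 8 + (½ + 331/13) = 8 + 675/26 = 883/26)
g(-460) - 166638 = 883/26 - 166638 = -4331705/26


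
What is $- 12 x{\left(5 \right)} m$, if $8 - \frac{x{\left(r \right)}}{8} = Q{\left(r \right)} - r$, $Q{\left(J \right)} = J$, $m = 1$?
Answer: $-768$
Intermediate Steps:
$x{\left(r \right)} = 64$ ($x{\left(r \right)} = 64 - 8 \left(r - r\right) = 64 - 0 = 64 + 0 = 64$)
$- 12 x{\left(5 \right)} m = \left(-12\right) 64 \cdot 1 = \left(-768\right) 1 = -768$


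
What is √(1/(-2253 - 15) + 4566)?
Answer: √72489809/126 ≈ 67.572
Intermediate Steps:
√(1/(-2253 - 15) + 4566) = √(1/(-2268) + 4566) = √(-1/2268 + 4566) = √(10355687/2268) = √72489809/126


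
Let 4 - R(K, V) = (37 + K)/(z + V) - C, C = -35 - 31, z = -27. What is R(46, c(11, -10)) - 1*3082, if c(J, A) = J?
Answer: -50221/16 ≈ -3138.8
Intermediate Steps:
C = -66
R(K, V) = -62 - (37 + K)/(-27 + V) (R(K, V) = 4 - ((37 + K)/(-27 + V) - 1*(-66)) = 4 - ((37 + K)/(-27 + V) + 66) = 4 - (66 + (37 + K)/(-27 + V)) = 4 + (-66 - (37 + K)/(-27 + V)) = -62 - (37 + K)/(-27 + V))
R(46, c(11, -10)) - 1*3082 = (1637 - 1*46 - 62*11)/(-27 + 11) - 1*3082 = (1637 - 46 - 682)/(-16) - 3082 = -1/16*909 - 3082 = -909/16 - 3082 = -50221/16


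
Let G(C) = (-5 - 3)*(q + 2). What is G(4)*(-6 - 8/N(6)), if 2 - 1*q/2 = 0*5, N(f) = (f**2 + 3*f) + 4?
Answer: 8544/29 ≈ 294.62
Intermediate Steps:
N(f) = 4 + f**2 + 3*f
q = 4 (q = 4 - 0*5 = 4 - 2*0 = 4 + 0 = 4)
G(C) = -48 (G(C) = (-5 - 3)*(4 + 2) = -8*6 = -48)
G(4)*(-6 - 8/N(6)) = -48*(-6 - 8/(4 + 6**2 + 3*6)) = -48*(-6 - 8/(4 + 36 + 18)) = -48*(-6 - 8/58) = -48*(-6 - 8*1/58) = -48*(-6 - 4/29) = -48*(-178/29) = 8544/29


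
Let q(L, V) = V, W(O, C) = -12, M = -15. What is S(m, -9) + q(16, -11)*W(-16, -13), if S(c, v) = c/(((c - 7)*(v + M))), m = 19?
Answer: 37997/288 ≈ 131.93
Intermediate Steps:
S(c, v) = c/((-15 + v)*(-7 + c)) (S(c, v) = c/(((c - 7)*(v - 15))) = c/(((-7 + c)*(-15 + v))) = c/(((-15 + v)*(-7 + c))) = c*(1/((-15 + v)*(-7 + c))) = c/((-15 + v)*(-7 + c)))
S(m, -9) + q(16, -11)*W(-16, -13) = 19/(105 - 15*19 - 7*(-9) + 19*(-9)) - 11*(-12) = 19/(105 - 285 + 63 - 171) + 132 = 19/(-288) + 132 = 19*(-1/288) + 132 = -19/288 + 132 = 37997/288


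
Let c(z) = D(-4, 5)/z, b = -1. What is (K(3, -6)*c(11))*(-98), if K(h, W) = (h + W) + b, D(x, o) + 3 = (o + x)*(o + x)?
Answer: -784/11 ≈ -71.273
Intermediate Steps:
D(x, o) = -3 + (o + x)**2 (D(x, o) = -3 + (o + x)*(o + x) = -3 + (o + x)**2)
K(h, W) = -1 + W + h (K(h, W) = (h + W) - 1 = (W + h) - 1 = -1 + W + h)
c(z) = -2/z (c(z) = (-3 + (5 - 4)**2)/z = (-3 + 1**2)/z = (-3 + 1)/z = -2/z)
(K(3, -6)*c(11))*(-98) = ((-1 - 6 + 3)*(-2/11))*(-98) = -(-8)/11*(-98) = -4*(-2/11)*(-98) = (8/11)*(-98) = -784/11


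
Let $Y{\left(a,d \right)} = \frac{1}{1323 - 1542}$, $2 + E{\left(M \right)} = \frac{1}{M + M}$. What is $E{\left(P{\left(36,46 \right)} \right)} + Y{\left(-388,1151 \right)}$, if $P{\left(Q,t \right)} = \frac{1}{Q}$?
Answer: $\frac{3503}{219} \approx 15.995$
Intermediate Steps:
$E{\left(M \right)} = -2 + \frac{1}{2 M}$ ($E{\left(M \right)} = -2 + \frac{1}{M + M} = -2 + \frac{1}{2 M}$)
$Y{\left(a,d \right)} = - \frac{1}{219}$ ($Y{\left(a,d \right)} = \frac{1}{-219} = - \frac{1}{219}$)
$E{\left(P{\left(36,46 \right)} \right)} + Y{\left(-388,1151 \right)} = \left(-2 + \frac{1}{2 \cdot \frac{1}{36}}\right) - \frac{1}{219} = \left(-2 + \frac{\frac{1}{\frac{1}{36}}}{2}\right) - \frac{1}{219} = \left(-2 + \frac{1}{2} \cdot 36\right) - \frac{1}{219} = \left(-2 + 18\right) - \frac{1}{219} = 16 - \frac{1}{219} = \frac{3503}{219}$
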